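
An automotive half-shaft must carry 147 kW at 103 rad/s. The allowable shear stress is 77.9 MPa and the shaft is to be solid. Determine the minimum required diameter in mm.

45.4 mm

ω = 103 rad/s, so T = P/ω = 147×10³ / 103.0 = 1427 N·m.
For a solid shaft τ_max = 16T/(πd³), so d = (16T/(π τ_allow))^(1/3) = (16·1427/(π·7.79×10^7))^(1/3) = 0.04536 m.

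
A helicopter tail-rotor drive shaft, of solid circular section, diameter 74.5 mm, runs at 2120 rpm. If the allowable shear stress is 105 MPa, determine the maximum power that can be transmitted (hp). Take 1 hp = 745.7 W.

J = πd⁴/32 = π(0.0745)⁴/32 = 3.024×10^-6 m⁴.
T_max = τ_allow·J/r = 1.05×10^8 × 3.024×10^-6 / 0.0372 = 8525 N·m.
ω = 2π·2120/60 = 222.0 rad/s, so P_max = T_max·ω = 1.893×10^6 W.

2540 hp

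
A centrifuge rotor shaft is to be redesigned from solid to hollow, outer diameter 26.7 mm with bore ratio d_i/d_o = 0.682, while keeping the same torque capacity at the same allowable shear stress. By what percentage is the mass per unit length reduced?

37.1 %

Equal τ_max and T ⇒ the solid shaft needs d_s³ = d_o³(1−k⁴), so d_s = 26.7·(1−0.682⁴)^(1/3) = 24.62 mm.
Area ratio A_h/A_s = d_o²(1−k²)/d_s² = (1−k²)/(1−k⁴)^(2/3) = 0.6293.
Mass saving = 1 − 0.6293 = 37.1 %.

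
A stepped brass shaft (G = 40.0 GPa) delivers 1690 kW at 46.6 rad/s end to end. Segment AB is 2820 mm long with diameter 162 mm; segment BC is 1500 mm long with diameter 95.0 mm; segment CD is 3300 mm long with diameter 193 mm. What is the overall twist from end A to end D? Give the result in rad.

0.230 rad

ω = 46.6 rad/s, so T = P/ω = 1690×10³ / 46.60 = 36270 N·m.
J_AB = π(0.162)⁴/32 = 6.76×10^-5 m⁴; J_BC = π(0.0950)⁴/32 = 8.00×10^-6 m⁴; J_CD = π(0.193)⁴/32 = 1.36×10^-4 m⁴.
θ = (T/G)·Σ L_i/J_i = (36270/40.0×10⁹)·(2.82/6.76×10^-5 + 1.50/8.00×10^-6 + 3.30/1.36×10^-4) = 0.2299 rad.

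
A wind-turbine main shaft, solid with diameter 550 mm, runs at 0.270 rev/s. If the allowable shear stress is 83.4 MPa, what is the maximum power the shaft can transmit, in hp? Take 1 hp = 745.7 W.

J = πd⁴/32 = π(0.550)⁴/32 = 8.984×10^-3 m⁴.
T_max = τ_allow·J/r = 8.34×10^7 × 8.984×10^-3 / 0.275 = 2.724e6 N·m.
ω = 2π·0.270 = 1.696 rad/s, so P_max = T_max·ω = 4.622×10^6 W.

6200 hp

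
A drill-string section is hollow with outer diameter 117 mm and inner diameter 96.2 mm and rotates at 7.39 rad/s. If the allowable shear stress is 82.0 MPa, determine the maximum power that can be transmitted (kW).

103 kW

J = π(d_o⁴ − d_i⁴)/32 = π(0.117⁴ − 0.0962⁴)/32 = 9.989×10^-6 m⁴.
T_max = τ_allow·J/r = 8.20×10^7 × 9.989×10^-6 / 0.0585 = 14000 N·m.
ω = 7.39 rad/s, so P_max = T_max·ω = 1.035×10^5 W.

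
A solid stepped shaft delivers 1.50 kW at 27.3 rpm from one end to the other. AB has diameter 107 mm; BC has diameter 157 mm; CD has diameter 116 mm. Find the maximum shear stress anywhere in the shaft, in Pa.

2.18e6 Pa

ω = 2π·27.3/60 = 2.859 rad/s, so T = P/ω = 1.50×10³ / 2.859 = 524.7 N·m.
Under the same torque, τ_max = 16T/(πd³) is largest where d is smallest — segment AB (d = 107 mm).
τ_max = 16·524.7/(π·(0.107)³) = 2.181×10^6 Pa.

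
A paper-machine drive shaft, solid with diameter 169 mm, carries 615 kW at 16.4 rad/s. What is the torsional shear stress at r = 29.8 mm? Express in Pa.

ω = 16.4 rad/s, so T = P/ω = 615×10³ / 16.40 = 37500 N·m.
J = πd⁴/32 = π(0.169)⁴/32 = 8.008×10^-5 m⁴.
Shear stress varies linearly with radius: τ = T·r/J = 37500 × 0.0298 / 8.008×10^-5 = 1.395×10^7 Pa.

1.40e7 Pa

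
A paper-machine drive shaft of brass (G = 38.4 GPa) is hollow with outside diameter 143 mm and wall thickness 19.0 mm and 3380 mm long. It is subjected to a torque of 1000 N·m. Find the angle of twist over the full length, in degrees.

J = π(d_o⁴ − d_i⁴)/32 = π(0.143⁴ − 0.105⁴)/32 = 2.912×10^-5 m⁴.
θ = T·L/(G·J) = 1000 × 3.38 / (38.4×10⁹ × 2.912×10^-5) = 3.023×10^-3 rad.

0.173°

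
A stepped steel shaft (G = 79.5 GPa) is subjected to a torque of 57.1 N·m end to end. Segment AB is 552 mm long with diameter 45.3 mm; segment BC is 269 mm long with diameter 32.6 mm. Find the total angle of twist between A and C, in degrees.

J_AB = π(0.0453)⁴/32 = 4.13×10^-7 m⁴; J_BC = π(0.0326)⁴/32 = 1.11×10^-7 m⁴.
θ = (T/G)·Σ L_i/J_i = (57.10/79.5×10⁹)·(0.552/4.13×10^-7 + 0.269/1.11×10^-7) = 2.701×10^-3 rad.

0.155°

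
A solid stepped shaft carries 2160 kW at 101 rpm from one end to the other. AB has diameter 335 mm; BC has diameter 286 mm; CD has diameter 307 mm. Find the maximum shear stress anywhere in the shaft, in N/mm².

ω = 2π·101/60 = 10.58 rad/s, so T = P/ω = 2160×10³ / 10.58 = 204200 N·m.
Under the same torque, τ_max = 16T/(πd³) is largest where d is smallest — segment BC (d = 286 mm).
τ_max = 16·204200/(π·(0.286)³) = 4.446×10^7 Pa.

44.5 N/mm²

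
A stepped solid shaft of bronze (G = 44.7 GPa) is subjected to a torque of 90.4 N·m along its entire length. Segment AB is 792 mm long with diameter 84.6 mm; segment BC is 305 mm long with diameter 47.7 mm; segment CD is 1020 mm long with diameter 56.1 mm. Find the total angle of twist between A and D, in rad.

J_AB = π(0.0846)⁴/32 = 5.03×10^-6 m⁴; J_BC = π(0.0477)⁴/32 = 5.08×10^-7 m⁴; J_CD = π(0.0561)⁴/32 = 9.72×10^-7 m⁴.
θ = (T/G)·Σ L_i/J_i = (90.40/44.7×10⁹)·(0.792/5.03×10^-6 + 0.305/5.08×10^-7 + 1.02/9.72×10^-7) = 3.653×10^-3 rad.

0.00365 rad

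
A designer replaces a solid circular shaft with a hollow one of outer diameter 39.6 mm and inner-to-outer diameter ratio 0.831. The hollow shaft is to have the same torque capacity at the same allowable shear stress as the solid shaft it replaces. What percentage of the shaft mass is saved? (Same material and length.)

52.3 %

Equal τ_max and T ⇒ the solid shaft needs d_s³ = d_o³(1−k⁴), so d_s = 39.6·(1−0.831⁴)^(1/3) = 31.91 mm.
Area ratio A_h/A_s = d_o²(1−k²)/d_s² = (1−k²)/(1−k⁴)^(2/3) = 0.4766.
Mass saving = 1 − 0.4766 = 52.3 %.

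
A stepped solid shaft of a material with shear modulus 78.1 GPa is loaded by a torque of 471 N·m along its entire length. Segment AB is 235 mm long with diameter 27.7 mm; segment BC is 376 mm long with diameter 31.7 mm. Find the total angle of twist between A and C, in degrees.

2.72°

J_AB = π(0.0277)⁴/32 = 5.78×10^-8 m⁴; J_BC = π(0.0317)⁴/32 = 9.91×10^-8 m⁴.
θ = (T/G)·Σ L_i/J_i = (471.0/78.1×10⁹)·(0.235/5.78×10^-8 + 0.376/9.91×10^-8) = 0.04739 rad.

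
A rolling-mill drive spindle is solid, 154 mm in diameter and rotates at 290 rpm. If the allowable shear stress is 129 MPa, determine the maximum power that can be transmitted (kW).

J = πd⁴/32 = π(0.154)⁴/32 = 5.522×10^-5 m⁴.
T_max = τ_allow·J/r = 1.29×10^8 × 5.522×10^-5 / 0.0770 = 92510 N·m.
ω = 2π·290/60 = 30.37 rad/s, so P_max = T_max·ω = 2.809×10^6 W.

2810 kW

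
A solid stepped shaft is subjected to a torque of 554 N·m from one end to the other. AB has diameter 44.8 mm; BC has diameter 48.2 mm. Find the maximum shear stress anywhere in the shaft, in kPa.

31400 kPa

Under the same torque, τ_max = 16T/(πd³) is largest where d is smallest — segment AB (d = 44.8 mm).
τ_max = 16·554.0/(π·(0.0448)³) = 3.138×10^7 Pa.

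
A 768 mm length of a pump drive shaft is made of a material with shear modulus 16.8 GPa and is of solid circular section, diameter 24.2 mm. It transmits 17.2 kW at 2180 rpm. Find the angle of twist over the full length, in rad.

ω = 2π·2180/60 = 228.3 rad/s, so T = P/ω = 17.2×10³ / 228.3 = 75.34 N·m.
J = πd⁴/32 = π(0.0242)⁴/32 = 3.367×10^-8 m⁴.
θ = T·L/(G·J) = 75.34 × 0.768 / (16.8×10⁹ × 3.367×10^-8) = 0.1023 rad.

0.102 rad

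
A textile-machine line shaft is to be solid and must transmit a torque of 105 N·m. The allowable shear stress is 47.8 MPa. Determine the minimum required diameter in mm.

22.4 mm

For a solid shaft τ_max = 16T/(πd³), so d = (16T/(π τ_allow))^(1/3) = (16·105.0/(π·4.78×10^7))^(1/3) = 0.02237 m.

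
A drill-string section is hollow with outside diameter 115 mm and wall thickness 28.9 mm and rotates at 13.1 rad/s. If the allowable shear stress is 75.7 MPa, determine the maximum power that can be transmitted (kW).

278 kW

J = π(d_o⁴ − d_i⁴)/32 = π(0.115⁴ − 0.0572⁴)/32 = 1.612×10^-5 m⁴.
T_max = τ_allow·J/r = 7.57×10^7 × 1.612×10^-5 / 0.0575 = 21220 N·m.
ω = 13.1 rad/s, so P_max = T_max·ω = 2.780×10^5 W.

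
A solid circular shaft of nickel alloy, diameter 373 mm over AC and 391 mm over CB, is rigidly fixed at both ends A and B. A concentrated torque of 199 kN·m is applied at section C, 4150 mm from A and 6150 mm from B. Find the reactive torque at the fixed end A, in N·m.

Compatibility: T_A·a/J_AC = T_B·b/J_CB with T_A + T_B = T₀.
J_AC = 1.90×10^-3 m⁴, J_CB = 2.29×10^-3 m⁴, so T_A = T₀·(J_AC/a)/((J_AC/a)+(J_CB/b)) = 109700 N·m, T_B = 89350 N·m.

110000 N·m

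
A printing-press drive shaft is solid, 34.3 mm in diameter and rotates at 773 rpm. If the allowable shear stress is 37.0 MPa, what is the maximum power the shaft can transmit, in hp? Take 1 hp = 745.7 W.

31.8 hp

J = πd⁴/32 = π(0.0343)⁴/32 = 1.359×10^-7 m⁴.
T_max = τ_allow·J/r = 3.70×10^7 × 1.359×10^-7 / 0.0171 = 293.2 N·m.
ω = 2π·773/60 = 80.95 rad/s, so P_max = T_max·ω = 2.373×10^4 W.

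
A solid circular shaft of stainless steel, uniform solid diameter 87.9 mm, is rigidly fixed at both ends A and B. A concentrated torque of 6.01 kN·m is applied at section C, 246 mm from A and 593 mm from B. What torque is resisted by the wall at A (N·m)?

With uniform GJ and both ends fixed, compatibility θ_AC = θ_CB gives T_A·a = T_B·b, together with T_A + T_B = T₀.
T_A = T₀·b/(a+b) = 6010·593/839.0 = 4248 N·m; T_B = 1762 N·m.

4250 N·m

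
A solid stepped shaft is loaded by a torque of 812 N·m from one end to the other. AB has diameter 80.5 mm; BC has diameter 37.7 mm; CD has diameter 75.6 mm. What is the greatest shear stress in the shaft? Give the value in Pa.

7.72e7 Pa

Under the same torque, τ_max = 16T/(πd³) is largest where d is smallest — segment BC (d = 37.7 mm).
τ_max = 16·812.0/(π·(0.0377)³) = 7.718×10^7 Pa.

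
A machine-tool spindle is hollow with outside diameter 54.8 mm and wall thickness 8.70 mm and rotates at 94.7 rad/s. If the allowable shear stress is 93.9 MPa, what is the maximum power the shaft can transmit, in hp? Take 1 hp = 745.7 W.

J = π(d_o⁴ − d_i⁴)/32 = π(0.0548⁴ − 0.0374⁴)/32 = 6.933×10^-7 m⁴.
T_max = τ_allow·J/r = 9.39×10^7 × 6.933×10^-7 / 0.0274 = 2376 N·m.
ω = 94.7 rad/s, so P_max = T_max·ω = 2.250×10^5 W.

302 hp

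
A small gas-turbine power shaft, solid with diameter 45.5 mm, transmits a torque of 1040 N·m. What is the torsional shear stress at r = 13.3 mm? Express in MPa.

J = πd⁴/32 = π(0.0455)⁴/32 = 4.208×10^-7 m⁴.
Shear stress varies linearly with radius: τ = T·r/J = 1040 × 0.0133 / 4.208×10^-7 = 3.287×10^7 Pa.

32.9 MPa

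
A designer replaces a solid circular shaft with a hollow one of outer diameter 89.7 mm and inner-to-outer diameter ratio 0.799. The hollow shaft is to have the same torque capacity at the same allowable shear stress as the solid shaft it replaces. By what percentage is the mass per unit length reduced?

48.7 %

Equal τ_max and T ⇒ the solid shaft needs d_s³ = d_o³(1−k⁴), so d_s = 89.7·(1−0.799⁴)^(1/3) = 75.34 mm.
Area ratio A_h/A_s = d_o²(1−k²)/d_s² = (1−k²)/(1−k⁴)^(2/3) = 0.5126.
Mass saving = 1 − 0.5126 = 48.7 %.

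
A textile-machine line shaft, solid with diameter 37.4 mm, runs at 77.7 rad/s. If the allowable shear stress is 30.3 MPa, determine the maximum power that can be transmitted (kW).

J = πd⁴/32 = π(0.0374)⁴/32 = 1.921×10^-7 m⁴.
T_max = τ_allow·J/r = 3.03×10^7 × 1.921×10^-7 / 0.0187 = 311.2 N·m.
ω = 77.7 rad/s, so P_max = T_max·ω = 2.418×10^4 W.

24.2 kW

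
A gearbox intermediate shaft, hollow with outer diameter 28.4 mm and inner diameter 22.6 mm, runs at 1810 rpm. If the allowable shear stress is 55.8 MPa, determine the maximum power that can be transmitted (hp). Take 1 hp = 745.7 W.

J = π(d_o⁴ − d_i⁴)/32 = π(0.0284⁴ − 0.0226⁴)/32 = 3.826×10^-8 m⁴.
T_max = τ_allow·J/r = 5.58×10^7 × 3.826×10^-8 / 0.0142 = 150.3 N·m.
ω = 2π·1810/60 = 189.5 rad/s, so P_max = T_max·ω = 2.849×10^4 W.

38.2 hp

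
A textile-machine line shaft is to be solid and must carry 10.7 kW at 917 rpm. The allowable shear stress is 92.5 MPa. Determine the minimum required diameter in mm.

18.3 mm

ω = 2π·917/60 = 96.03 rad/s, so T = P/ω = 10.7×10³ / 96.03 = 111.4 N·m.
For a solid shaft τ_max = 16T/(πd³), so d = (16T/(π τ_allow))^(1/3) = (16·111.4/(π·9.25×10^7))^(1/3) = 0.01831 m.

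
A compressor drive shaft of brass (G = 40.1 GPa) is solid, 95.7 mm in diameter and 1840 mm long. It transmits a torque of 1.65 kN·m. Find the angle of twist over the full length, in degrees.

0.527°

J = πd⁴/32 = π(0.0957)⁴/32 = 8.235×10^-6 m⁴.
θ = T·L/(G·J) = 1650 × 1.84 / (40.1×10⁹ × 8.235×10^-6) = 9.194×10^-3 rad.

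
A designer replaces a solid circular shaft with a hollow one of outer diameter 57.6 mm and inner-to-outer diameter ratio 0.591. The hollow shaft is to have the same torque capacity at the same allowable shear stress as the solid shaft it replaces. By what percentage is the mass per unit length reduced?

29.0 %

Equal τ_max and T ⇒ the solid shaft needs d_s³ = d_o³(1−k⁴), so d_s = 57.6·(1−0.591⁴)^(1/3) = 55.16 mm.
Area ratio A_h/A_s = d_o²(1−k²)/d_s² = (1−k²)/(1−k⁴)^(2/3) = 0.7097.
Mass saving = 1 − 0.7097 = 29.0 %.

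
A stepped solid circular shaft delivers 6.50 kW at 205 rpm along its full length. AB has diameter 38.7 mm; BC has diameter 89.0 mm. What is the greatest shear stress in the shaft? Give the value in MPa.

ω = 2π·205/60 = 21.47 rad/s, so T = P/ω = 6.50×10³ / 21.47 = 302.8 N·m.
Under the same torque, τ_max = 16T/(πd³) is largest where d is smallest — segment AB (d = 38.7 mm).
τ_max = 16·302.8/(π·(0.0387)³) = 2.661×10^7 Pa.

26.6 MPa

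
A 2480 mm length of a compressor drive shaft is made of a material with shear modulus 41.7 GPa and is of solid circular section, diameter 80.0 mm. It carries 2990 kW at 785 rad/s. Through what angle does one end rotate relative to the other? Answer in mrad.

56.3 mrad

ω = 785 rad/s, so T = P/ω = 2990×10³ / 785.0 = 3809 N·m.
J = πd⁴/32 = π(0.0800)⁴/32 = 4.021×10^-6 m⁴.
θ = T·L/(G·J) = 3809 × 2.48 / (41.7×10⁹ × 4.021×10^-6) = 0.05633 rad.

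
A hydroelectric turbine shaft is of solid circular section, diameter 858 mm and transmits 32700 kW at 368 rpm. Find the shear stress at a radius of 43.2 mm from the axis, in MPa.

0.689 MPa

ω = 2π·368/60 = 38.54 rad/s, so T = P/ω = 32700×10³ / 38.54 = 848500 N·m.
J = πd⁴/32 = π(0.858)⁴/32 = 0.05320 m⁴.
Shear stress varies linearly with radius: τ = T·r/J = 848500 × 0.0432 / 0.05320 = 6.890×10^5 Pa.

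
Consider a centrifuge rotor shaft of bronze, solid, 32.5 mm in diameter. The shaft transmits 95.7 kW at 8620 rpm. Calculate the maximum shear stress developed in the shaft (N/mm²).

15.7 N/mm²

ω = 2π·8620/60 = 902.7 rad/s, so T = P/ω = 95.7×10³ / 902.7 = 106.0 N·m.
J = πd⁴/32 = π(0.0325)⁴/32 = 1.095×10^-7 m⁴.
τ_max = T·r/J = 106.0 × 0.0163 / 1.095×10^-7 = 1.573×10^7 Pa.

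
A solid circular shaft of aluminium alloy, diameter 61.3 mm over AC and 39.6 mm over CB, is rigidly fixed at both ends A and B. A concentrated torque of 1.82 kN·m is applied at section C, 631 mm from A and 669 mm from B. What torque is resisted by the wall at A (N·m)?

Compatibility: T_A·a/J_AC = T_B·b/J_CB with T_A + T_B = T₀.
J_AC = 1.39×10^-6 m⁴, J_CB = 2.41×10^-7 m⁴, so T_A = T₀·(J_AC/a)/((J_AC/a)+(J_CB/b)) = 1563 N·m, T_B = 256.8 N·m.

1560 N·m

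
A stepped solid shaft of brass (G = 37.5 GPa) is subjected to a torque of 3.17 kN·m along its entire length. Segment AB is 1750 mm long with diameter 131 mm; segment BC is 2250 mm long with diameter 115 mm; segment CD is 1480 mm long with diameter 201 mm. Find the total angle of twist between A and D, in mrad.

J_AB = π(0.131)⁴/32 = 2.89×10^-5 m⁴; J_BC = π(0.115)⁴/32 = 1.72×10^-5 m⁴; J_CD = π(0.201)⁴/32 = 1.60×10^-4 m⁴.
θ = (T/G)·Σ L_i/J_i = (3170/37.5×10⁹)·(1.75/2.89×10^-5 + 2.25/1.72×10^-5 + 1.48/1.60×10^-4) = 0.01697 rad.

17.0 mrad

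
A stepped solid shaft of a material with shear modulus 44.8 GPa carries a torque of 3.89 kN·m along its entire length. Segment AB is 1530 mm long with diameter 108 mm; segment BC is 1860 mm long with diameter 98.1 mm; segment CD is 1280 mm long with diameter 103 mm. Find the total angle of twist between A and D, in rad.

J_AB = π(0.108)⁴/32 = 1.34×10^-5 m⁴; J_BC = π(0.0981)⁴/32 = 9.09×10^-6 m⁴; J_CD = π(0.103)⁴/32 = 1.10×10^-5 m⁴.
θ = (T/G)·Σ L_i/J_i = (3890/44.8×10⁹)·(1.53/1.34×10^-5 + 1.86/9.09×10^-6 + 1.28/1.10×10^-5) = 0.03777 rad.

0.0378 rad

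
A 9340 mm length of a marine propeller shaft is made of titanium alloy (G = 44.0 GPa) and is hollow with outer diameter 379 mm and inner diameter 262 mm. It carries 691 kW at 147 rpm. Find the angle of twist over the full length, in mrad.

ω = 2π·147/60 = 15.39 rad/s, so T = P/ω = 691×10³ / 15.39 = 44890 N·m.
J = π(d_o⁴ − d_i⁴)/32 = π(0.379⁴ − 0.262⁴)/32 = 1.563×10^-3 m⁴.
θ = T·L/(G·J) = 44890 × 9.34 / (44.0×10⁹ × 1.563×10^-3) = 6.096×10^-3 rad.

6.10 mrad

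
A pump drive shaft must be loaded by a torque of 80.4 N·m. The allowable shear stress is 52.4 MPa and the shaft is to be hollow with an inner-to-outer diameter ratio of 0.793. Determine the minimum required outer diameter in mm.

23.5 mm

For a hollow shaft with d_i/d_o = 0.793: τ_max = 16T/(π d_o³ (1−k⁴)), so d_o = [16T/(π τ_allow (1−k⁴))]^(1/3) = [16·80.40/(π·5.24×10^7·0.6045)]^(1/3) = 0.02347 m.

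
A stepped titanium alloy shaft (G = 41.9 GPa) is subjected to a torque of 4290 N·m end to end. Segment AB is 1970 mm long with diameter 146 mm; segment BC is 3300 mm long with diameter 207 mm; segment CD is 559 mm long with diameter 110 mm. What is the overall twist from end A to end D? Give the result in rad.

0.0104 rad

J_AB = π(0.146)⁴/32 = 4.46×10^-5 m⁴; J_BC = π(0.207)⁴/32 = 1.80×10^-4 m⁴; J_CD = π(0.110)⁴/32 = 1.44×10^-5 m⁴.
θ = (T/G)·Σ L_i/J_i = (4290/41.9×10⁹)·(1.97/4.46×10^-5 + 3.30/1.80×10^-4 + 0.559/1.44×10^-5) = 0.01038 rad.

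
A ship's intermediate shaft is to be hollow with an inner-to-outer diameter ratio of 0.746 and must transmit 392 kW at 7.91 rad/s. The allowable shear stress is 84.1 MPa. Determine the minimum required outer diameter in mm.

163 mm

ω = 7.91 rad/s, so T = P/ω = 392×10³ / 7.910 = 49560 N·m.
For a hollow shaft with d_i/d_o = 0.746: τ_max = 16T/(π d_o³ (1−k⁴)), so d_o = [16T/(π τ_allow (1−k⁴))]^(1/3) = [16·49560/(π·8.41×10^7·0.6903)]^(1/3) = 0.1632 m.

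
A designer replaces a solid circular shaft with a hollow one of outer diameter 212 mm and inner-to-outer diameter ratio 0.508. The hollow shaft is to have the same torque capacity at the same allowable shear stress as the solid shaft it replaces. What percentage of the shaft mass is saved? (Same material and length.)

Equal τ_max and T ⇒ the solid shaft needs d_s³ = d_o³(1−k⁴), so d_s = 212·(1−0.508⁴)^(1/3) = 207.2 mm.
Area ratio A_h/A_s = d_o²(1−k²)/d_s² = (1−k²)/(1−k⁴)^(2/3) = 0.7768.
Mass saving = 1 − 0.7768 = 22.3 %.

22.3 %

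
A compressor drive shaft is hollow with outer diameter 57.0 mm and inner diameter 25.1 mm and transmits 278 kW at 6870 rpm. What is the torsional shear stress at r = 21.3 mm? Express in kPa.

8250 kPa

ω = 2π·6870/60 = 719.4 rad/s, so T = P/ω = 278×10³ / 719.4 = 386.4 N·m.
J = π(d_o⁴ − d_i⁴)/32 = π(0.0570⁴ − 0.0251⁴)/32 = 9.974×10^-7 m⁴.
Shear stress varies linearly with radius: τ = T·r/J = 386.4 × 0.0213 / 9.974×10^-7 = 8.252×10^6 Pa.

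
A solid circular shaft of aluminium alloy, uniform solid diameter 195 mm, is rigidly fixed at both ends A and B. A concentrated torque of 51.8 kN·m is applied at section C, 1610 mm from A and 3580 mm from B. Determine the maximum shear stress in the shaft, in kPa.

With uniform GJ and both ends fixed, compatibility θ_AC = θ_CB gives T_A·a = T_B·b, together with T_A + T_B = T₀.
T_A = T₀·b/(a+b) = 51800·3580/5190 = 35730 N·m; T_B = 16070 N·m.
τ in each portion: τ_AC = 2.45×10^7 Pa, τ_CB = 1.10×10^7 Pa; maximum is in AC.
τ_max = T_AC·r/J = 35730·0.0975/1.42×10^-4 = 2.454×10^7 Pa.

24500 kPa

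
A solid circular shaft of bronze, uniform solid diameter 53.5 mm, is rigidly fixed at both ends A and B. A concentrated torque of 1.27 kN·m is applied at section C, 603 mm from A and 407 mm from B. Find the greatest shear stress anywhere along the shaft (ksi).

3.66 ksi

With uniform GJ and both ends fixed, compatibility θ_AC = θ_CB gives T_A·a = T_B·b, together with T_A + T_B = T₀.
T_A = T₀·b/(a+b) = 1270·407/1010 = 511.8 N·m; T_B = 758.2 N·m.
τ in each portion: τ_AC = 1.70×10^7 Pa, τ_CB = 2.52×10^7 Pa; maximum is in CB.
τ_max = T_CB·r/J = 758.2·0.0267/8.04×10^-7 = 2.522×10^7 Pa.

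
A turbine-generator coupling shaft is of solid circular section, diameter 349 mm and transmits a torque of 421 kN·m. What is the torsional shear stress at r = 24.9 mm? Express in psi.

J = πd⁴/32 = π(0.349)⁴/32 = 1.456×10^-3 m⁴.
Shear stress varies linearly with radius: τ = T·r/J = 421000 × 0.0249 / 1.456×10^-3 = 7.197×10^6 Pa.

1040 psi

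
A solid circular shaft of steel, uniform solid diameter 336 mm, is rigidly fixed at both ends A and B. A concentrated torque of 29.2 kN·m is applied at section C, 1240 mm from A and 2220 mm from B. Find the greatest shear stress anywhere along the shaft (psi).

365 psi

With uniform GJ and both ends fixed, compatibility θ_AC = θ_CB gives T_A·a = T_B·b, together with T_A + T_B = T₀.
T_A = T₀·b/(a+b) = 29200·2220/3460 = 18740 N·m; T_B = 10460 N·m.
τ in each portion: τ_AC = 2.52×10^6 Pa, τ_CB = 1.41×10^6 Pa; maximum is in AC.
τ_max = T_AC·r/J = 18740·0.168/1.25×10^-3 = 2.515×10^6 Pa.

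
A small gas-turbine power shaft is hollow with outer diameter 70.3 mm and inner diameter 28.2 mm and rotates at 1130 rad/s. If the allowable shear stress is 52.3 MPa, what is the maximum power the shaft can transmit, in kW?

3930 kW

J = π(d_o⁴ − d_i⁴)/32 = π(0.0703⁴ − 0.0282⁴)/32 = 2.336×10^-6 m⁴.
T_max = τ_allow·J/r = 5.23×10^7 × 2.336×10^-6 / 0.0352 = 3475 N·m.
ω = 1130 rad/s, so P_max = T_max·ω = 3.927×10^6 W.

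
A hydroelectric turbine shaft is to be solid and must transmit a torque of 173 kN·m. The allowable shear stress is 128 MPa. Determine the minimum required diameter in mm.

For a solid shaft τ_max = 16T/(πd³), so d = (16T/(π τ_allow))^(1/3) = (16·173000/(π·1.28×10^8))^(1/3) = 0.1902 m.

190 mm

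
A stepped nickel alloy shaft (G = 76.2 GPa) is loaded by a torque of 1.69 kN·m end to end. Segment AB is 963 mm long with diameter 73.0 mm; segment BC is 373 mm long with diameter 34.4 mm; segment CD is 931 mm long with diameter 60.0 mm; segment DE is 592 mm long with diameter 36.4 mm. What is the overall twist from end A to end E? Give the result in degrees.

9.18°

J_AB = π(0.0730)⁴/32 = 2.79×10^-6 m⁴; J_BC = π(0.0344)⁴/32 = 1.37×10^-7 m⁴; J_CD = π(0.0600)⁴/32 = 1.27×10^-6 m⁴; J_DE = π(0.0364)⁴/32 = 1.72×10^-7 m⁴.
θ = (T/G)·Σ L_i/J_i = (1690/76.2×10⁹)·(0.963/2.79×10^-6 + 0.373/1.37×10^-7 + 0.931/1.27×10^-6 + 0.592/1.72×10^-7) = 0.1602 rad.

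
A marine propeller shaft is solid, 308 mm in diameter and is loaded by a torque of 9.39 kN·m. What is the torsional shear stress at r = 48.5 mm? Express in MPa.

J = πd⁴/32 = π(0.308)⁴/32 = 8.835×10^-4 m⁴.
Shear stress varies linearly with radius: τ = T·r/J = 9390 × 0.0485 / 8.835×10^-4 = 5.155×10^5 Pa.

0.515 MPa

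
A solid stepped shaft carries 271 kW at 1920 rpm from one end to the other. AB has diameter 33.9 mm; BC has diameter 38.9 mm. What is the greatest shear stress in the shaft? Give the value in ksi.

25.6 ksi

ω = 2π·1920/60 = 201.1 rad/s, so T = P/ω = 271×10³ / 201.1 = 1348 N·m.
Under the same torque, τ_max = 16T/(πd³) is largest where d is smallest — segment AB (d = 33.9 mm).
τ_max = 16·1348/(π·(0.0339)³) = 1.762×10^8 Pa.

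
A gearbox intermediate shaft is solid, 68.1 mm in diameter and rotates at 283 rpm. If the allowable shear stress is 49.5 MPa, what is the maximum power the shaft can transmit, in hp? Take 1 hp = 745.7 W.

J = πd⁴/32 = π(0.0681)⁴/32 = 2.111×10^-6 m⁴.
T_max = τ_allow·J/r = 4.95×10^7 × 2.111×10^-6 / 0.0340 = 3070 N·m.
ω = 2π·283/60 = 29.64 rad/s, so P_max = T_max·ω = 9.097×10^4 W.

122 hp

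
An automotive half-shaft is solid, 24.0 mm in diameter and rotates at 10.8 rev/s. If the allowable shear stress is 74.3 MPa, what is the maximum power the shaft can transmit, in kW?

13.7 kW

J = πd⁴/32 = π(0.0240)⁴/32 = 3.257×10^-8 m⁴.
T_max = τ_allow·J/r = 7.43×10^7 × 3.257×10^-8 / 0.0120 = 201.7 N·m.
ω = 2π·10.8 = 67.86 rad/s, so P_max = T_max·ω = 1.369×10^4 W.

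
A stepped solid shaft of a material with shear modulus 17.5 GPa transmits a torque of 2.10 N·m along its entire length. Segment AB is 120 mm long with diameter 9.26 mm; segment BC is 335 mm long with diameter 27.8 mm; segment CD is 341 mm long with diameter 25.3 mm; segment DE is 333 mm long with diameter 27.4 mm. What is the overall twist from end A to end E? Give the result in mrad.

22.4 mrad

J_AB = π(0.00926)⁴/32 = 7.22×10^-10 m⁴; J_BC = π(0.0278)⁴/32 = 5.86×10^-8 m⁴; J_CD = π(0.0253)⁴/32 = 4.02×10^-8 m⁴; J_DE = π(0.0274)⁴/32 = 5.53×10^-8 m⁴.
θ = (T/G)·Σ L_i/J_i = (2.100/17.5×10⁹)·(0.120/7.22×10^-10 + 0.335/5.86×10^-8 + 0.341/4.02×10^-8 + 0.333/5.53×10^-8) = 0.02237 rad.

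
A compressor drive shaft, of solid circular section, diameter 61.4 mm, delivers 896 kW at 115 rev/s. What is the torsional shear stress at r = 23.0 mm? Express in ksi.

ω = 2π·115 = 722.6 rad/s, so T = P/ω = 896×10³ / 722.6 = 1240 N·m.
J = πd⁴/32 = π(0.0614)⁴/32 = 1.395×10^-6 m⁴.
Shear stress varies linearly with radius: τ = T·r/J = 1240 × 0.0230 / 1.395×10^-6 = 2.044×10^7 Pa.

2.96 ksi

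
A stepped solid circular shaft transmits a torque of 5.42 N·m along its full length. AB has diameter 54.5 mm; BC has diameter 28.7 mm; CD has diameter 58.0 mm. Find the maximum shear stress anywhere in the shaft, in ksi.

0.169 ksi

Under the same torque, τ_max = 16T/(πd³) is largest where d is smallest — segment BC (d = 28.7 mm).
τ_max = 16·5.420/(π·(0.0287)³) = 1.168×10^6 Pa.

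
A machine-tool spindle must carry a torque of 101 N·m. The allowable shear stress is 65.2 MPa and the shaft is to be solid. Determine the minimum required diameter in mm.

For a solid shaft τ_max = 16T/(πd³), so d = (16T/(π τ_allow))^(1/3) = (16·101.0/(π·6.52×10^7))^(1/3) = 0.01991 m.

19.9 mm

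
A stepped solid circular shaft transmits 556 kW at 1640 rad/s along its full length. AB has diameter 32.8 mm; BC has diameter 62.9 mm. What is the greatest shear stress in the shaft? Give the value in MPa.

ω = 1640 rad/s, so T = P/ω = 556×10³ / 1640 = 339.0 N·m.
Under the same torque, τ_max = 16T/(πd³) is largest where d is smallest — segment AB (d = 32.8 mm).
τ_max = 16·339.0/(π·(0.0328)³) = 4.893×10^7 Pa.

48.9 MPa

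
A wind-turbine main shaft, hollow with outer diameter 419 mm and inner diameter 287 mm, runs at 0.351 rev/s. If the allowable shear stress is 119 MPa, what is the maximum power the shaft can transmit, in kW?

2960 kW

J = π(d_o⁴ − d_i⁴)/32 = π(0.419⁴ − 0.287⁴)/32 = 2.360×10^-3 m⁴.
T_max = τ_allow·J/r = 1.19×10^8 × 2.360×10^-3 / 0.209 = 1.340e6 N·m.
ω = 2π·0.351 = 2.205 rad/s, so P_max = T_max·ω = 2.956×10^6 W.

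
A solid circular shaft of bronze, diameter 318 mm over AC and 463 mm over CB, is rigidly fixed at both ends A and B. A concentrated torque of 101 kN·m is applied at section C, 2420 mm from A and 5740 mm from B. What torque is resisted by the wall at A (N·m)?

34900 N·m

Compatibility: T_A·a/J_AC = T_B·b/J_CB with T_A + T_B = T₀.
J_AC = 1.00×10^-3 m⁴, J_CB = 4.51×10^-3 m⁴, so T_A = T₀·(J_AC/a)/((J_AC/a)+(J_CB/b)) = 34890 N·m, T_B = 66110 N·m.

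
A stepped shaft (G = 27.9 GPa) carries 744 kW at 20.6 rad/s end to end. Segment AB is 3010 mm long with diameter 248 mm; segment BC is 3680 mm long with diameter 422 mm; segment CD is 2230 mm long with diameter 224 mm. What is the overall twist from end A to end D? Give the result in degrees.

1.36°

ω = 20.6 rad/s, so T = P/ω = 744×10³ / 20.60 = 36120 N·m.
J_AB = π(0.248)⁴/32 = 3.71×10^-4 m⁴; J_BC = π(0.422)⁴/32 = 3.11×10^-3 m⁴; J_CD = π(0.224)⁴/32 = 2.47×10^-4 m⁴.
θ = (T/G)·Σ L_i/J_i = (36120/27.9×10⁹)·(3.01/3.71×10^-4 + 3.68/3.11×10^-3 + 2.23/2.47×10^-4) = 0.02370 rad.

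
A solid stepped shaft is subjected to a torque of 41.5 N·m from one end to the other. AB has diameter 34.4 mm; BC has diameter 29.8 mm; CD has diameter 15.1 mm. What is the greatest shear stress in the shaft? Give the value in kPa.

61400 kPa

Under the same torque, τ_max = 16T/(πd³) is largest where d is smallest — segment CD (d = 15.1 mm).
τ_max = 16·41.50/(π·(0.0151)³) = 6.139×10^7 Pa.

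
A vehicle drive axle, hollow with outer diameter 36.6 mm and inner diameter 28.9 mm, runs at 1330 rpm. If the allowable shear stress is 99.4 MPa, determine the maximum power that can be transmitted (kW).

81.5 kW

J = π(d_o⁴ − d_i⁴)/32 = π(0.0366⁴ − 0.0289⁴)/32 = 1.077×10^-7 m⁴.
T_max = τ_allow·J/r = 9.94×10^7 × 1.077×10^-7 / 0.0183 = 584.9 N·m.
ω = 2π·1330/60 = 139.3 rad/s, so P_max = T_max·ω = 8.146×10^4 W.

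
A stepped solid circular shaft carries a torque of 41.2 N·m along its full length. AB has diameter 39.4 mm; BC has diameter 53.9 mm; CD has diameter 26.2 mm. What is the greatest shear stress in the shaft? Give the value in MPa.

11.7 MPa

Under the same torque, τ_max = 16T/(πd³) is largest where d is smallest — segment CD (d = 26.2 mm).
τ_max = 16·41.20/(π·(0.0262)³) = 1.167×10^7 Pa.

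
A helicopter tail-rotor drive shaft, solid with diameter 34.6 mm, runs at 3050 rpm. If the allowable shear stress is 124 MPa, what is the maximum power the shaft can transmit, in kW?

322 kW

J = πd⁴/32 = π(0.0346)⁴/32 = 1.407×10^-7 m⁴.
T_max = τ_allow·J/r = 1.24×10^8 × 1.407×10^-7 / 0.0173 = 1009 N·m.
ω = 2π·3050/60 = 319.4 rad/s, so P_max = T_max·ω = 3.221×10^5 W.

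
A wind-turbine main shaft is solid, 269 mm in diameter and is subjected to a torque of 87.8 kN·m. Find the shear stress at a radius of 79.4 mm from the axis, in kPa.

J = πd⁴/32 = π(0.269)⁴/32 = 5.141×10^-4 m⁴.
Shear stress varies linearly with radius: τ = T·r/J = 87800 × 0.0794 / 5.141×10^-4 = 1.356×10^7 Pa.

13600 kPa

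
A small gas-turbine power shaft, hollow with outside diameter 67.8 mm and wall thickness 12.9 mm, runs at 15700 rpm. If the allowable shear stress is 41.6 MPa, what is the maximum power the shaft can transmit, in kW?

3570 kW

J = π(d_o⁴ − d_i⁴)/32 = π(0.0678⁴ − 0.0420⁴)/32 = 1.769×10^-6 m⁴.
T_max = τ_allow·J/r = 4.16×10^7 × 1.769×10^-6 / 0.0339 = 2171 N·m.
ω = 2π·15700/60 = 1644 rad/s, so P_max = T_max·ω = 3.569×10^6 W.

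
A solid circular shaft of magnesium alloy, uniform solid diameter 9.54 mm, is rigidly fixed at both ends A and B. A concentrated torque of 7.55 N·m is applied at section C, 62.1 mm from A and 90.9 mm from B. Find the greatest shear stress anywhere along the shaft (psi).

3820 psi

With uniform GJ and both ends fixed, compatibility θ_AC = θ_CB gives T_A·a = T_B·b, together with T_A + T_B = T₀.
T_A = T₀·b/(a+b) = 7.550·90.9/153.0 = 4.486 N·m; T_B = 3.064 N·m.
τ in each portion: τ_AC = 2.63×10^7 Pa, τ_CB = 1.80×10^7 Pa; maximum is in AC.
τ_max = T_AC·r/J = 4.486·0.00477/8.13×10^-10 = 2.631×10^7 Pa.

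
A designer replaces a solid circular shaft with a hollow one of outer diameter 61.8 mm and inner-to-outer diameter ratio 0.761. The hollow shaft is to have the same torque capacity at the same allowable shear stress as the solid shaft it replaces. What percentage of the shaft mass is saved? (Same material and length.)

44.7 %

Equal τ_max and T ⇒ the solid shaft needs d_s³ = d_o³(1−k⁴), so d_s = 61.8·(1−0.761⁴)^(1/3) = 53.93 mm.
Area ratio A_h/A_s = d_o²(1−k²)/d_s² = (1−k²)/(1−k⁴)^(2/3) = 0.5526.
Mass saving = 1 − 0.5526 = 44.7 %.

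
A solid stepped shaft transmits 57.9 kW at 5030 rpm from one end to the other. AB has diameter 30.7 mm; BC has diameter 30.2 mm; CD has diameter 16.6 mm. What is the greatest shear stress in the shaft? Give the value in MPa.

122 MPa

ω = 2π·5030/60 = 526.7 rad/s, so T = P/ω = 57.9×10³ / 526.7 = 109.9 N·m.
Under the same torque, τ_max = 16T/(πd³) is largest where d is smallest — segment CD (d = 16.6 mm).
τ_max = 16·109.9/(π·(0.0166)³) = 1.224×10^8 Pa.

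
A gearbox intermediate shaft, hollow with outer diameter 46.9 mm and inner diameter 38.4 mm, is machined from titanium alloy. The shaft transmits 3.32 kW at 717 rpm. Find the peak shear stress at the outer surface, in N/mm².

3.96 N/mm²

ω = 2π·717/60 = 75.08 rad/s, so T = P/ω = 3.32×10³ / 75.08 = 44.22 N·m.
J = π(d_o⁴ − d_i⁴)/32 = π(0.0469⁴ − 0.0384⁴)/32 = 2.615×10^-7 m⁴.
τ_max = T·r/J = 44.22 × 0.0234 / 2.615×10^-7 = 3.965×10^6 Pa.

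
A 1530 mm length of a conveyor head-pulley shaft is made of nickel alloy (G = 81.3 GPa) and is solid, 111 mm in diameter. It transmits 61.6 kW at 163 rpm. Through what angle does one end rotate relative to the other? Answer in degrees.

0.261°

ω = 2π·163/60 = 17.07 rad/s, so T = P/ω = 61.6×10³ / 17.07 = 3609 N·m.
J = πd⁴/32 = π(0.111)⁴/32 = 1.490×10^-5 m⁴.
θ = T·L/(G·J) = 3609 × 1.53 / (81.3×10⁹ × 1.490×10^-5) = 4.557×10^-3 rad.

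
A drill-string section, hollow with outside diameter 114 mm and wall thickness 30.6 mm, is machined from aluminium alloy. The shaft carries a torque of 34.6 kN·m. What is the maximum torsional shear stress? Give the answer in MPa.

J = π(d_o⁴ − d_i⁴)/32 = π(0.114⁴ − 0.0528⁴)/32 = 1.582×10^-5 m⁴.
τ_max = T·r/J = 34600 × 0.0570 / 1.582×10^-5 = 1.247×10^8 Pa.

125 MPa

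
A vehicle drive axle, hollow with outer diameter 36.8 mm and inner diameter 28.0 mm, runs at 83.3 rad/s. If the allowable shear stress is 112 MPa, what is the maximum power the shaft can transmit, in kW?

J = π(d_o⁴ − d_i⁴)/32 = π(0.0368⁴ − 0.0280⁴)/32 = 1.197×10^-7 m⁴.
T_max = τ_allow·J/r = 1.12×10^8 × 1.197×10^-7 / 0.0184 = 728.6 N·m.
ω = 83.3 rad/s, so P_max = T_max·ω = 6.070×10^4 W.

60.7 kW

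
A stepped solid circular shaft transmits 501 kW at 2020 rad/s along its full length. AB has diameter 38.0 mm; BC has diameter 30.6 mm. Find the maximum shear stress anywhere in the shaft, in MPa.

ω = 2020 rad/s, so T = P/ω = 501×10³ / 2020 = 248.0 N·m.
Under the same torque, τ_max = 16T/(πd³) is largest where d is smallest — segment BC (d = 30.6 mm).
τ_max = 16·248.0/(π·(0.0306)³) = 4.409×10^7 Pa.

44.1 MPa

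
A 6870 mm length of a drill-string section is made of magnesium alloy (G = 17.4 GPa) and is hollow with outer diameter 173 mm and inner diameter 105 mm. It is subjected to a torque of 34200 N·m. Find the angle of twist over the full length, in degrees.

10.2°

J = π(d_o⁴ − d_i⁴)/32 = π(0.173⁴ − 0.105⁴)/32 = 7.601×10^-5 m⁴.
θ = T·L/(G·J) = 34200 × 6.87 / (17.4×10⁹ × 7.601×10^-5) = 0.1777 rad.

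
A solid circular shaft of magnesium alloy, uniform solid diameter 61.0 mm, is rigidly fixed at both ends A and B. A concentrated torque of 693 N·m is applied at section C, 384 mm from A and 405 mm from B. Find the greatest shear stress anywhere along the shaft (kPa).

7980 kPa

With uniform GJ and both ends fixed, compatibility θ_AC = θ_CB gives T_A·a = T_B·b, together with T_A + T_B = T₀.
T_A = T₀·b/(a+b) = 693.0·405/789.0 = 355.7 N·m; T_B = 337.3 N·m.
τ in each portion: τ_AC = 7.98×10^6 Pa, τ_CB = 7.57×10^6 Pa; maximum is in AC.
τ_max = T_AC·r/J = 355.7·0.0305/1.36×10^-6 = 7.982×10^6 Pa.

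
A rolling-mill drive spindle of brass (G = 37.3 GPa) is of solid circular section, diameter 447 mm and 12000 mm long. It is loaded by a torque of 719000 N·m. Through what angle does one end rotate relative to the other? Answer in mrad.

59.0 mrad

J = πd⁴/32 = π(0.447)⁴/32 = 3.919×10^-3 m⁴.
θ = T·L/(G·J) = 719000 × 12.0 / (37.3×10⁹ × 3.919×10^-3) = 0.05902 rad.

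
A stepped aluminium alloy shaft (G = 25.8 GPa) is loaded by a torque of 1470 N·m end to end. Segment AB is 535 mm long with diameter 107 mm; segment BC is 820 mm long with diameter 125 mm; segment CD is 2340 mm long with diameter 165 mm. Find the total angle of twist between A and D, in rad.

0.00615 rad

J_AB = π(0.107)⁴/32 = 1.29×10^-5 m⁴; J_BC = π(0.125)⁴/32 = 2.40×10^-5 m⁴; J_CD = π(0.165)⁴/32 = 7.28×10^-5 m⁴.
θ = (T/G)·Σ L_i/J_i = (1470/25.8×10⁹)·(0.535/1.29×10^-5 + 0.820/2.40×10^-5 + 2.34/7.28×10^-5) = 6.150×10^-3 rad.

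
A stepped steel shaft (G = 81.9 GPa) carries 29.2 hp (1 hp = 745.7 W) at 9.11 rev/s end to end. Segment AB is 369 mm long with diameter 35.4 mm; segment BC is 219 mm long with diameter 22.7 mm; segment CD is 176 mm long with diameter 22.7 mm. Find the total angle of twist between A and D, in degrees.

ω = 2π·9.11 = 57.24 rad/s, so T = P/ω = 29.2×745.7 / 57.24 = 380.4 N·m.
J_AB = π(0.0354)⁴/32 = 1.54×10^-7 m⁴; J_BC = π(0.0227)⁴/32 = 2.61×10^-8 m⁴; J_CD = π(0.0227)⁴/32 = 2.61×10^-8 m⁴.
θ = (T/G)·Σ L_i/J_i = (380.4/81.9×10⁹)·(0.369/1.54×10^-7 + 0.219/2.61×10^-8 + 0.176/2.61×10^-8) = 0.08150 rad.

4.67°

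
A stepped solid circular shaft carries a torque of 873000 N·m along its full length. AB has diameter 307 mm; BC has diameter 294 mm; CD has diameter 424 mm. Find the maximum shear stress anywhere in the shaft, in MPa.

Under the same torque, τ_max = 16T/(πd³) is largest where d is smallest — segment BC (d = 294 mm).
τ_max = 16·873000/(π·(0.294)³) = 1.750×10^8 Pa.

175 MPa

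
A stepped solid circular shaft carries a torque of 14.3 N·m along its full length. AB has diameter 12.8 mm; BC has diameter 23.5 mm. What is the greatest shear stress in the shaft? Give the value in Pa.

Under the same torque, τ_max = 16T/(πd³) is largest where d is smallest — segment AB (d = 12.8 mm).
τ_max = 16·14.30/(π·(0.0128)³) = 3.473×10^7 Pa.

3.47e7 Pa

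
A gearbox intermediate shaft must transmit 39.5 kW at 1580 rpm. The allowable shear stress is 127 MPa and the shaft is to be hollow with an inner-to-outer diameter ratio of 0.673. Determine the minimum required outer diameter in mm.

22.9 mm

ω = 2π·1580/60 = 165.5 rad/s, so T = P/ω = 39.5×10³ / 165.5 = 238.7 N·m.
For a hollow shaft with d_i/d_o = 0.673: τ_max = 16T/(π d_o³ (1−k⁴)), so d_o = [16T/(π τ_allow (1−k⁴))]^(1/3) = [16·238.7/(π·1.27×10^8·0.7949)]^(1/3) = 0.02292 m.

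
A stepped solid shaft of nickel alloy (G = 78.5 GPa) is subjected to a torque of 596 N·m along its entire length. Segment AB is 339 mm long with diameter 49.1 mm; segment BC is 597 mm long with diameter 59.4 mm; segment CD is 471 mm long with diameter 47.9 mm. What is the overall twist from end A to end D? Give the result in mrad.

J_AB = π(0.0491)⁴/32 = 5.71×10^-7 m⁴; J_BC = π(0.0594)⁴/32 = 1.22×10^-6 m⁴; J_CD = π(0.0479)⁴/32 = 5.17×10^-7 m⁴.
θ = (T/G)·Σ L_i/J_i = (596.0/78.5×10⁹)·(0.339/5.71×10^-7 + 0.597/1.22×10^-6 + 0.471/5.17×10^-7) = 0.01514 rad.

15.1 mrad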